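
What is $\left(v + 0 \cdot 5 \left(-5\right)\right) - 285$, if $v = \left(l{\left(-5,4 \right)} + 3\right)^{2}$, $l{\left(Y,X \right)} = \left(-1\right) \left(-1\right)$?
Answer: $-269$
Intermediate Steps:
$l{\left(Y,X \right)} = 1$
$v = 16$ ($v = \left(1 + 3\right)^{2} = 4^{2} = 16$)
$\left(v + 0 \cdot 5 \left(-5\right)\right) - 285 = \left(16 + 0 \cdot 5 \left(-5\right)\right) - 285 = \left(16 + 0 \left(-5\right)\right) - 285 = \left(16 + 0\right) - 285 = 16 - 285 = -269$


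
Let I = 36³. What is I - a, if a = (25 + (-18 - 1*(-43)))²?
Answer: 44156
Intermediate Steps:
a = 2500 (a = (25 + (-18 + 43))² = (25 + 25)² = 50² = 2500)
I = 46656
I - a = 46656 - 1*2500 = 46656 - 2500 = 44156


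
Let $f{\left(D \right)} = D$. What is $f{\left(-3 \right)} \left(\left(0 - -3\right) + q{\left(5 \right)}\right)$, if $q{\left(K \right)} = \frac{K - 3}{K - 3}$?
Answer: $-12$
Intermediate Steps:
$q{\left(K \right)} = 1$ ($q{\left(K \right)} = \frac{-3 + K}{-3 + K} = 1$)
$f{\left(-3 \right)} \left(\left(0 - -3\right) + q{\left(5 \right)}\right) = - 3 \left(\left(0 - -3\right) + 1\right) = - 3 \left(\left(0 + 3\right) + 1\right) = - 3 \left(3 + 1\right) = \left(-3\right) 4 = -12$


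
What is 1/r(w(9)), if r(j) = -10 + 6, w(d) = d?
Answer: -¼ ≈ -0.25000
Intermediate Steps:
r(j) = -4
1/r(w(9)) = 1/(-4) = -¼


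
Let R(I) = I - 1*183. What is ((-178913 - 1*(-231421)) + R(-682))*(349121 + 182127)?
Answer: 27435240464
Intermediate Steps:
R(I) = -183 + I (R(I) = I - 183 = -183 + I)
((-178913 - 1*(-231421)) + R(-682))*(349121 + 182127) = ((-178913 - 1*(-231421)) + (-183 - 682))*(349121 + 182127) = ((-178913 + 231421) - 865)*531248 = (52508 - 865)*531248 = 51643*531248 = 27435240464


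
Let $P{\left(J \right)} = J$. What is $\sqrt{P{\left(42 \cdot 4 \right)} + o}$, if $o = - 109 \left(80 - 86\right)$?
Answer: $\sqrt{822} \approx 28.671$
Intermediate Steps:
$o = 654$ ($o = \left(-109\right) \left(-6\right) = 654$)
$\sqrt{P{\left(42 \cdot 4 \right)} + o} = \sqrt{42 \cdot 4 + 654} = \sqrt{168 + 654} = \sqrt{822}$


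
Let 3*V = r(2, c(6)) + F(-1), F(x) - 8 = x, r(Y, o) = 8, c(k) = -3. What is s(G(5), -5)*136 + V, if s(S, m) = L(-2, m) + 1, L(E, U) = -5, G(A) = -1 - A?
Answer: -539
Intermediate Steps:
s(S, m) = -4 (s(S, m) = -5 + 1 = -4)
F(x) = 8 + x
V = 5 (V = (8 + (8 - 1))/3 = (8 + 7)/3 = (⅓)*15 = 5)
s(G(5), -5)*136 + V = -4*136 + 5 = -544 + 5 = -539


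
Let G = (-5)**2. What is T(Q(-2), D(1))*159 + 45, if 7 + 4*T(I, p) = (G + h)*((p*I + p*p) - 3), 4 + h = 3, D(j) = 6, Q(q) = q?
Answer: 79203/4 ≈ 19801.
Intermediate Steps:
G = 25
h = -1 (h = -4 + 3 = -1)
T(I, p) = -79/4 + 6*p**2 + 6*I*p (T(I, p) = -7/4 + ((25 - 1)*((p*I + p*p) - 3))/4 = -7/4 + (24*((I*p + p**2) - 3))/4 = -7/4 + (24*((p**2 + I*p) - 3))/4 = -7/4 + (24*(-3 + p**2 + I*p))/4 = -7/4 + (-72 + 24*p**2 + 24*I*p)/4 = -7/4 + (-18 + 6*p**2 + 6*I*p) = -79/4 + 6*p**2 + 6*I*p)
T(Q(-2), D(1))*159 + 45 = (-79/4 + 6*6**2 + 6*(-2)*6)*159 + 45 = (-79/4 + 6*36 - 72)*159 + 45 = (-79/4 + 216 - 72)*159 + 45 = (497/4)*159 + 45 = 79023/4 + 45 = 79203/4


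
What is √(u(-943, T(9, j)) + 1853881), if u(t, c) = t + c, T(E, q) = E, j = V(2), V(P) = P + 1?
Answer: 3*√205883 ≈ 1361.2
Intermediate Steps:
V(P) = 1 + P
j = 3 (j = 1 + 2 = 3)
u(t, c) = c + t
√(u(-943, T(9, j)) + 1853881) = √((9 - 943) + 1853881) = √(-934 + 1853881) = √1852947 = 3*√205883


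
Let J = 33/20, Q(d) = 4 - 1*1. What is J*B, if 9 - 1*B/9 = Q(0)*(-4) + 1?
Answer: 297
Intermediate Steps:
Q(d) = 3 (Q(d) = 4 - 1 = 3)
J = 33/20 (J = 33*(1/20) = 33/20 ≈ 1.6500)
B = 180 (B = 81 - 9*(3*(-4) + 1) = 81 - 9*(-12 + 1) = 81 - 9*(-11) = 81 + 99 = 180)
J*B = (33/20)*180 = 297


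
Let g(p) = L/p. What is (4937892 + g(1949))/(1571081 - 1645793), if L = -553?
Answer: -9623950955/145613688 ≈ -66.092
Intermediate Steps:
g(p) = -553/p
(4937892 + g(1949))/(1571081 - 1645793) = (4937892 - 553/1949)/(1571081 - 1645793) = (4937892 - 553*1/1949)/(-74712) = (4937892 - 553/1949)*(-1/74712) = (9623950955/1949)*(-1/74712) = -9623950955/145613688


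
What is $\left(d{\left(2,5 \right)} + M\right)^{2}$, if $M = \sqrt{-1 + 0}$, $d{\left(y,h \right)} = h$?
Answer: $\left(5 + i\right)^{2} \approx 24.0 + 10.0 i$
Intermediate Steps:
$M = i$ ($M = \sqrt{-1} = i \approx 1.0 i$)
$\left(d{\left(2,5 \right)} + M\right)^{2} = \left(5 + i\right)^{2}$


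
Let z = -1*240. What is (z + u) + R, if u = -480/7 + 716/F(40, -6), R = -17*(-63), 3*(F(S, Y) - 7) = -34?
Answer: 54345/91 ≈ 597.20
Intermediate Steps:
F(S, Y) = -13/3 (F(S, Y) = 7 + (1/3)*(-34) = 7 - 34/3 = -13/3)
R = 1071
u = -21276/91 (u = -480/7 + 716/(-13/3) = -480*1/7 + 716*(-3/13) = -480/7 - 2148/13 = -21276/91 ≈ -233.80)
z = -240
(z + u) + R = (-240 - 21276/91) + 1071 = -43116/91 + 1071 = 54345/91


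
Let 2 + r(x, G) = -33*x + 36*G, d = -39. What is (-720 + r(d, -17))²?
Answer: 2209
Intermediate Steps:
r(x, G) = -2 - 33*x + 36*G (r(x, G) = -2 + (-33*x + 36*G) = -2 - 33*x + 36*G)
(-720 + r(d, -17))² = (-720 + (-2 - 33*(-39) + 36*(-17)))² = (-720 + (-2 + 1287 - 612))² = (-720 + 673)² = (-47)² = 2209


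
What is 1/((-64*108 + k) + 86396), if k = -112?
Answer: 1/79372 ≈ 1.2599e-5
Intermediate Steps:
1/((-64*108 + k) + 86396) = 1/((-64*108 - 112) + 86396) = 1/((-6912 - 112) + 86396) = 1/(-7024 + 86396) = 1/79372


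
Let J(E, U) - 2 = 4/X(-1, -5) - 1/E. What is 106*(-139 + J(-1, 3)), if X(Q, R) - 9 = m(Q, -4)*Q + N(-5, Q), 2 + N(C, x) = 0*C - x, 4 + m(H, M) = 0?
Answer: -43142/3 ≈ -14381.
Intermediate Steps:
m(H, M) = -4 (m(H, M) = -4 + 0 = -4)
N(C, x) = -2 - x (N(C, x) = -2 + (0*C - x) = -2 + (0 - x) = -2 - x)
X(Q, R) = 7 - 5*Q (X(Q, R) = 9 + (-4*Q + (-2 - Q)) = 9 + (-2 - 5*Q) = 7 - 5*Q)
J(E, U) = 7/3 - 1/E (J(E, U) = 2 + (4/(7 - 5*(-1)) - 1/E) = 2 + (4/(7 + 5) - 1/E) = 2 + (4/12 - 1/E) = 2 + (4*(1/12) - 1/E) = 2 + (1/3 - 1/E) = 7/3 - 1/E)
106*(-139 + J(-1, 3)) = 106*(-139 + (7/3 - 1/(-1))) = 106*(-139 + (7/3 - 1*(-1))) = 106*(-139 + (7/3 + 1)) = 106*(-139 + 10/3) = 106*(-407/3) = -43142/3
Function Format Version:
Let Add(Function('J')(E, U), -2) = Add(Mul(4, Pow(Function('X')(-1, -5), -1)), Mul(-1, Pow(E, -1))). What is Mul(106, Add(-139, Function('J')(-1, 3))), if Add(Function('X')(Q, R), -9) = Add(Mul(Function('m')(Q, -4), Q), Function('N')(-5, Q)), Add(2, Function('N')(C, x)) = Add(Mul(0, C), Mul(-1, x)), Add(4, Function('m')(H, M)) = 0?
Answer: Rational(-43142, 3) ≈ -14381.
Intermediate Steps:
Function('m')(H, M) = -4 (Function('m')(H, M) = Add(-4, 0) = -4)
Function('N')(C, x) = Add(-2, Mul(-1, x)) (Function('N')(C, x) = Add(-2, Add(Mul(0, C), Mul(-1, x))) = Add(-2, Add(0, Mul(-1, x))) = Add(-2, Mul(-1, x)))
Function('X')(Q, R) = Add(7, Mul(-5, Q)) (Function('X')(Q, R) = Add(9, Add(Mul(-4, Q), Add(-2, Mul(-1, Q)))) = Add(9, Add(-2, Mul(-5, Q))) = Add(7, Mul(-5, Q)))
Function('J')(E, U) = Add(Rational(7, 3), Mul(-1, Pow(E, -1))) (Function('J')(E, U) = Add(2, Add(Mul(4, Pow(Add(7, Mul(-5, -1)), -1)), Mul(-1, Pow(E, -1)))) = Add(2, Add(Mul(4, Pow(Add(7, 5), -1)), Mul(-1, Pow(E, -1)))) = Add(2, Add(Mul(4, Pow(12, -1)), Mul(-1, Pow(E, -1)))) = Add(2, Add(Mul(4, Rational(1, 12)), Mul(-1, Pow(E, -1)))) = Add(2, Add(Rational(1, 3), Mul(-1, Pow(E, -1)))) = Add(Rational(7, 3), Mul(-1, Pow(E, -1))))
Mul(106, Add(-139, Function('J')(-1, 3))) = Mul(106, Add(-139, Add(Rational(7, 3), Mul(-1, Pow(-1, -1))))) = Mul(106, Add(-139, Add(Rational(7, 3), Mul(-1, -1)))) = Mul(106, Add(-139, Add(Rational(7, 3), 1))) = Mul(106, Add(-139, Rational(10, 3))) = Mul(106, Rational(-407, 3)) = Rational(-43142, 3)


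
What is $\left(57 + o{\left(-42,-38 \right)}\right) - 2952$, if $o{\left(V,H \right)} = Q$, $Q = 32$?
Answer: $-2863$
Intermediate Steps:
$o{\left(V,H \right)} = 32$
$\left(57 + o{\left(-42,-38 \right)}\right) - 2952 = \left(57 + 32\right) - 2952 = 89 - 2952 = -2863$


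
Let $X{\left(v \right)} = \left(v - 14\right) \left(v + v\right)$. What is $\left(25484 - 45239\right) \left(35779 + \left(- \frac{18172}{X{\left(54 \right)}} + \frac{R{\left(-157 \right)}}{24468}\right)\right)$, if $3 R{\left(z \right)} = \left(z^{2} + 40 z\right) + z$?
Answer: $- \frac{34584830317057}{48936} \approx -7.0674 \cdot 10^{8}$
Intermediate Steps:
$X{\left(v \right)} = 2 v \left(-14 + v\right)$ ($X{\left(v \right)} = \left(-14 + v\right) 2 v = 2 v \left(-14 + v\right)$)
$R{\left(z \right)} = \frac{z^{2}}{3} + \frac{41 z}{3}$ ($R{\left(z \right)} = \frac{\left(z^{2} + 40 z\right) + z}{3} = \frac{z^{2} + 41 z}{3} = \frac{z^{2}}{3} + \frac{41 z}{3}$)
$\left(25484 - 45239\right) \left(35779 + \left(- \frac{18172}{X{\left(54 \right)}} + \frac{R{\left(-157 \right)}}{24468}\right)\right) = \left(25484 - 45239\right) \left(35779 + \left(- \frac{18172}{2 \cdot 54 \left(-14 + 54\right)} + \frac{\frac{1}{3} \left(-157\right) \left(41 - 157\right)}{24468}\right)\right) = - 19755 \left(35779 + \left(- \frac{18172}{2 \cdot 54 \cdot 40} + \frac{1}{3} \left(-157\right) \left(-116\right) \frac{1}{24468}\right)\right) = - 19755 \left(35779 + \left(- \frac{18172}{4320} + \frac{18212}{3} \cdot \frac{1}{24468}\right)\right) = - 19755 \left(35779 + \left(\left(-18172\right) \frac{1}{4320} + \frac{4553}{18351}\right)\right) = - 19755 \left(35779 + \left(- \frac{4543}{1080} + \frac{4553}{18351}\right)\right) = - 19755 \left(35779 - \frac{8716817}{2202120}\right) = \left(-19755\right) \frac{78780934663}{2202120} = - \frac{34584830317057}{48936}$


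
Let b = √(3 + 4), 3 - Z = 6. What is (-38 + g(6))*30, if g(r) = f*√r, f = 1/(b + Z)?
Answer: -1140 - 45*√6 - 15*√42 ≈ -1347.4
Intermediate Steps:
Z = -3 (Z = 3 - 1*6 = 3 - 6 = -3)
b = √7 ≈ 2.6458
f = 1/(-3 + √7) (f = 1/(√7 - 3) = 1/(-3 + √7) ≈ -2.8229)
g(r) = √r*(-3/2 - √7/2) (g(r) = (-3/2 - √7/2)*√r = √r*(-3/2 - √7/2))
(-38 + g(6))*30 = (-38 - √6/(3 - √7))*30 = -1140 - 30*√6/(3 - √7)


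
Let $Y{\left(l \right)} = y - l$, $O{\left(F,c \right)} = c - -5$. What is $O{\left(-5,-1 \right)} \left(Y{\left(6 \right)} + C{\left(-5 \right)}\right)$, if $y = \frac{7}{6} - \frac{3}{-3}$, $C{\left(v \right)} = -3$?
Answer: $- \frac{82}{3} \approx -27.333$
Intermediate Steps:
$O{\left(F,c \right)} = 5 + c$ ($O{\left(F,c \right)} = c + 5 = 5 + c$)
$y = \frac{13}{6}$ ($y = 7 \cdot \frac{1}{6} - -1 = \frac{7}{6} + 1 = \frac{13}{6} \approx 2.1667$)
$Y{\left(l \right)} = \frac{13}{6} - l$
$O{\left(-5,-1 \right)} \left(Y{\left(6 \right)} + C{\left(-5 \right)}\right) = \left(5 - 1\right) \left(\left(\frac{13}{6} - 6\right) - 3\right) = 4 \left(\left(\frac{13}{6} - 6\right) - 3\right) = 4 \left(- \frac{23}{6} - 3\right) = 4 \left(- \frac{41}{6}\right) = - \frac{82}{3}$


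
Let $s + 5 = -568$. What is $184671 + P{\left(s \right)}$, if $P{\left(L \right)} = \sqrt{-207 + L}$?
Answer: $184671 + 2 i \sqrt{195} \approx 1.8467 \cdot 10^{5} + 27.928 i$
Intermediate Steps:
$s = -573$ ($s = -5 - 568 = -573$)
$184671 + P{\left(s \right)} = 184671 + \sqrt{-207 - 573} = 184671 + \sqrt{-780} = 184671 + 2 i \sqrt{195}$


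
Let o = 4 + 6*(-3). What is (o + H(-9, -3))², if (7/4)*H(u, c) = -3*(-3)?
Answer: 3844/49 ≈ 78.449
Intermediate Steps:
H(u, c) = 36/7 (H(u, c) = 4*(-3*(-3))/7 = (4/7)*9 = 36/7)
o = -14 (o = 4 - 18 = -14)
(o + H(-9, -3))² = (-14 + 36/7)² = (-62/7)² = 3844/49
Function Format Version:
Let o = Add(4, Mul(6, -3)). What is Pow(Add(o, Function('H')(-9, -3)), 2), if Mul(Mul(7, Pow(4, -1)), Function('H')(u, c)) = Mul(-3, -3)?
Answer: Rational(3844, 49) ≈ 78.449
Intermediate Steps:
Function('H')(u, c) = Rational(36, 7) (Function('H')(u, c) = Mul(Rational(4, 7), Mul(-3, -3)) = Mul(Rational(4, 7), 9) = Rational(36, 7))
o = -14 (o = Add(4, -18) = -14)
Pow(Add(o, Function('H')(-9, -3)), 2) = Pow(Add(-14, Rational(36, 7)), 2) = Pow(Rational(-62, 7), 2) = Rational(3844, 49)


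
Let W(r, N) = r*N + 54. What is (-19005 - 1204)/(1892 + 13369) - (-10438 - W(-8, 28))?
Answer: 156679739/15261 ≈ 10267.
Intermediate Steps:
W(r, N) = 54 + N*r (W(r, N) = N*r + 54 = 54 + N*r)
(-19005 - 1204)/(1892 + 13369) - (-10438 - W(-8, 28)) = (-19005 - 1204)/(1892 + 13369) - (-10438 - (54 + 28*(-8))) = -20209/15261 - (-10438 - (54 - 224)) = -20209*1/15261 - (-10438 - 1*(-170)) = -20209/15261 - (-10438 + 170) = -20209/15261 - 1*(-10268) = -20209/15261 + 10268 = 156679739/15261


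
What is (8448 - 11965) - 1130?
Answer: -4647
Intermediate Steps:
(8448 - 11965) - 1130 = -3517 - 1130 = -4647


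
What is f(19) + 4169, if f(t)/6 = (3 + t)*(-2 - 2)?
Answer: 3641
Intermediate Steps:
f(t) = -72 - 24*t (f(t) = 6*((3 + t)*(-2 - 2)) = 6*((3 + t)*(-4)) = 6*(-12 - 4*t) = -72 - 24*t)
f(19) + 4169 = (-72 - 24*19) + 4169 = (-72 - 456) + 4169 = -528 + 4169 = 3641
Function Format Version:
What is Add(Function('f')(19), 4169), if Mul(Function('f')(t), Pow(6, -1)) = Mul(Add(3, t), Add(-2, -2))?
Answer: 3641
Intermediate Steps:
Function('f')(t) = Add(-72, Mul(-24, t)) (Function('f')(t) = Mul(6, Mul(Add(3, t), Add(-2, -2))) = Mul(6, Mul(Add(3, t), -4)) = Mul(6, Add(-12, Mul(-4, t))) = Add(-72, Mul(-24, t)))
Add(Function('f')(19), 4169) = Add(Add(-72, Mul(-24, 19)), 4169) = Add(Add(-72, -456), 4169) = Add(-528, 4169) = 3641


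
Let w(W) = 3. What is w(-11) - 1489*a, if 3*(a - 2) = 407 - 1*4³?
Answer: -519652/3 ≈ -1.7322e+5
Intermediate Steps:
a = 349/3 (a = 2 + (407 - 1*4³)/3 = 2 + (407 - 1*64)/3 = 2 + (407 - 64)/3 = 2 + (⅓)*343 = 2 + 343/3 = 349/3 ≈ 116.33)
w(-11) - 1489*a = 3 - 1489*349/3 = 3 - 519661/3 = -519652/3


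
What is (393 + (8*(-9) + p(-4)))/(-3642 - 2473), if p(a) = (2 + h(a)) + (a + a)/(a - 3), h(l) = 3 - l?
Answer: -2318/42805 ≈ -0.054153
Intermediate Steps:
p(a) = 5 - a + 2*a/(-3 + a) (p(a) = (2 + (3 - a)) + (a + a)/(a - 3) = (5 - a) + (2*a)/(-3 + a) = (5 - a) + 2*a/(-3 + a) = 5 - a + 2*a/(-3 + a))
(393 + (8*(-9) + p(-4)))/(-3642 - 2473) = (393 + (8*(-9) + (-15 - 1*(-4)² + 10*(-4))/(-3 - 4)))/(-3642 - 2473) = (393 + (-72 + (-15 - 1*16 - 40)/(-7)))/(-6115) = (393 + (-72 - (-15 - 16 - 40)/7))*(-1/6115) = (393 + (-72 - ⅐*(-71)))*(-1/6115) = (393 + (-72 + 71/7))*(-1/6115) = (393 - 433/7)*(-1/6115) = (2318/7)*(-1/6115) = -2318/42805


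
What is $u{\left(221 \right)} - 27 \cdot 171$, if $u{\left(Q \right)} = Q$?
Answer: $-4396$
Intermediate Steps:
$u{\left(221 \right)} - 27 \cdot 171 = 221 - 27 \cdot 171 = 221 - 4617 = -4396$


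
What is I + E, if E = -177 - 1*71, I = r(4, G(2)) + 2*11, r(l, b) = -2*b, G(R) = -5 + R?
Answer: -220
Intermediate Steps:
I = 28 (I = -2*(-5 + 2) + 2*11 = -2*(-3) + 22 = 6 + 22 = 28)
E = -248 (E = -177 - 71 = -248)
I + E = 28 - 248 = -220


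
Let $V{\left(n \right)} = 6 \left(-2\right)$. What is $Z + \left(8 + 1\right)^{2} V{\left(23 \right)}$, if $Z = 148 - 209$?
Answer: $-1033$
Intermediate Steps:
$Z = -61$
$V{\left(n \right)} = -12$
$Z + \left(8 + 1\right)^{2} V{\left(23 \right)} = -61 + \left(8 + 1\right)^{2} \left(-12\right) = -61 + 9^{2} \left(-12\right) = -61 + 81 \left(-12\right) = -61 - 972 = -1033$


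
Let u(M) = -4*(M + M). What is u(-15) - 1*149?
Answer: -29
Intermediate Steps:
u(M) = -8*M
u(-15) - 1*149 = -8*(-15) - 1*149 = 120 - 149 = -29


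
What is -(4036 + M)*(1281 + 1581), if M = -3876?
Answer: -457920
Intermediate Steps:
-(4036 + M)*(1281 + 1581) = -(4036 - 3876)*(1281 + 1581) = -160*2862 = -1*457920 = -457920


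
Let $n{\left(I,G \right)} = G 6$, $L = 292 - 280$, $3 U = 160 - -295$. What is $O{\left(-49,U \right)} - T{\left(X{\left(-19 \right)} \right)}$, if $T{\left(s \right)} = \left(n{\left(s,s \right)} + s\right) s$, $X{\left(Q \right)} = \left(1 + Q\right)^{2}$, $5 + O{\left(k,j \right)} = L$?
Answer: $-734825$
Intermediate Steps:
$U = \frac{455}{3}$ ($U = \frac{160 - -295}{3} = \frac{160 + 295}{3} = \frac{1}{3} \cdot 455 = \frac{455}{3} \approx 151.67$)
$L = 12$
$O{\left(k,j \right)} = 7$ ($O{\left(k,j \right)} = -5 + 12 = 7$)
$n{\left(I,G \right)} = 6 G$
$T{\left(s \right)} = 7 s^{2}$ ($T{\left(s \right)} = \left(6 s + s\right) s = 7 s s = 7 s^{2}$)
$O{\left(-49,U \right)} - T{\left(X{\left(-19 \right)} \right)} = 7 - 7 \left(\left(1 - 19\right)^{2}\right)^{2} = 7 - 7 \left(\left(-18\right)^{2}\right)^{2} = 7 - 7 \cdot 324^{2} = 7 - 7 \cdot 104976 = 7 - 734832 = -734825$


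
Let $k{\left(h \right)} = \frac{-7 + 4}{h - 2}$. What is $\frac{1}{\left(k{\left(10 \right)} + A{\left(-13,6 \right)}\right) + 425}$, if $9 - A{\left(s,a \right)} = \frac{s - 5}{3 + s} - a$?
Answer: $\frac{40}{17513} \approx 0.002284$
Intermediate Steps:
$k{\left(h \right)} = - \frac{3}{-2 + h}$
$A{\left(s,a \right)} = 9 + a - \frac{-5 + s}{3 + s}$ ($A{\left(s,a \right)} = 9 - \left(\frac{s - 5}{3 + s} - a\right) = 9 - \left(\frac{-5 + s}{3 + s} - a\right) = 9 - \left(- a + \frac{-5 + s}{3 + s}\right) = 9 + \left(a - \frac{-5 + s}{3 + s}\right) = 9 + a - \frac{-5 + s}{3 + s}$)
$\frac{1}{\left(k{\left(10 \right)} + A{\left(-13,6 \right)}\right) + 425} = \frac{1}{\left(- \frac{3}{-2 + 10} + \frac{32 + 3 \cdot 6 + 8 \left(-13\right) + 6 \left(-13\right)}{3 - 13}\right) + 425} = \frac{1}{\left(- \frac{3}{8} + \frac{32 + 18 - 104 - 78}{-10}\right) + 425} = \frac{1}{\left(\left(-3\right) \frac{1}{8} - - \frac{66}{5}\right) + 425} = \frac{1}{\left(- \frac{3}{8} + \frac{66}{5}\right) + 425} = \frac{1}{\frac{513}{40} + 425} = \frac{1}{\frac{17513}{40}} = \frac{40}{17513}$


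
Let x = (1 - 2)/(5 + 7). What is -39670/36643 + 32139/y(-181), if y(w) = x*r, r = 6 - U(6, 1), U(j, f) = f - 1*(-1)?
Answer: -3533047801/36643 ≈ -96418.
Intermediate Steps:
U(j, f) = 1 + f (U(j, f) = f + 1 = 1 + f)
x = -1/12 ≈ -0.083333
r = 4 (r = 6 - (1 + 1) = 6 - 1*2 = 6 - 2 = 4)
y(w) = -⅓ (y(w) = -1/12*4 = -⅓)
-39670/36643 + 32139/y(-181) = -39670/36643 + 32139/(-⅓) = -39670*1/36643 + 32139*(-3) = -39670/36643 - 96417 = -3533047801/36643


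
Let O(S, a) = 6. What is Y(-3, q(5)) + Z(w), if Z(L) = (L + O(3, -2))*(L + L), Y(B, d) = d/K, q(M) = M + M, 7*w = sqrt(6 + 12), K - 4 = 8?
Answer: 461/294 + 36*sqrt(2)/7 ≈ 8.8411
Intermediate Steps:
K = 12 (K = 4 + 8 = 12)
w = 3*sqrt(2)/7 (w = sqrt(6 + 12)/7 = sqrt(18)/7 = (3*sqrt(2))/7 = 3*sqrt(2)/7 ≈ 0.60609)
q(M) = 2*M
Y(B, d) = d/12
Z(L) = 2*L*(6 + L) (Z(L) = (L + 6)*(L + L) = (6 + L)*(2*L) = 2*L*(6 + L))
Y(-3, q(5)) + Z(w) = (2*5)/12 + 2*(3*sqrt(2)/7)*(6 + 3*sqrt(2)/7) = (1/12)*10 + 6*sqrt(2)*(6 + 3*sqrt(2)/7)/7 = 5/6 + 6*sqrt(2)*(6 + 3*sqrt(2)/7)/7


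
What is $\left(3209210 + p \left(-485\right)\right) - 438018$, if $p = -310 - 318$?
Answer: $3075772$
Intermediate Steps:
$p = -628$
$\left(3209210 + p \left(-485\right)\right) - 438018 = \left(3209210 - -304580\right) - 438018 = \left(3209210 + 304580\right) - 438018 = 3513790 - 438018 = 3075772$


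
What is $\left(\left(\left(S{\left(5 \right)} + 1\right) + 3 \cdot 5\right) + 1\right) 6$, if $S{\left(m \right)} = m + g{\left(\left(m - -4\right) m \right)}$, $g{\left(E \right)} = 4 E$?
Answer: $1212$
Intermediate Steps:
$S{\left(m \right)} = m + 4 m \left(4 + m\right)$ ($S{\left(m \right)} = m + 4 \left(m - -4\right) m = m + 4 \left(m + 4\right) m = m + 4 \left(4 + m\right) m = m + 4 m \left(4 + m\right)$)
$\left(\left(\left(S{\left(5 \right)} + 1\right) + 3 \cdot 5\right) + 1\right) 6 = \left(\left(\left(5 \left(17 + 4 \cdot 5\right) + 1\right) + 3 \cdot 5\right) + 1\right) 6 = \left(\left(\left(5 \left(17 + 20\right) + 1\right) + 15\right) + 1\right) 6 = \left(\left(\left(5 \cdot 37 + 1\right) + 15\right) + 1\right) 6 = \left(\left(\left(185 + 1\right) + 15\right) + 1\right) 6 = \left(\left(186 + 15\right) + 1\right) 6 = \left(201 + 1\right) 6 = 202 \cdot 6 = 1212$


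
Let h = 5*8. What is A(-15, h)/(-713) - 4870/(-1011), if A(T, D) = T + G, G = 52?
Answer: 3434903/720843 ≈ 4.7651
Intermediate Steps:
h = 40
A(T, D) = 52 + T (A(T, D) = T + 52 = 52 + T)
A(-15, h)/(-713) - 4870/(-1011) = (52 - 15)/(-713) - 4870/(-1011) = 37*(-1/713) - 4870*(-1/1011) = -37/713 + 4870/1011 = 3434903/720843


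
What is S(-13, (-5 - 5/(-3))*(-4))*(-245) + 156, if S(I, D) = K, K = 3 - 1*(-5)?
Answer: -1804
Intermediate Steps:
K = 8 (K = 3 + 5 = 8)
S(I, D) = 8
S(-13, (-5 - 5/(-3))*(-4))*(-245) + 156 = 8*(-245) + 156 = -1960 + 156 = -1804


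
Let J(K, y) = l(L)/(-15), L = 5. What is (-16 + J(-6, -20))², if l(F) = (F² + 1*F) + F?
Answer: 3025/9 ≈ 336.11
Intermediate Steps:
l(F) = F² + 2*F (l(F) = (F² + F) + F = (F + F²) + F = F² + 2*F)
J(K, y) = -7/3 (J(K, y) = (5*(2 + 5))/(-15) = (5*7)*(-1/15) = 35*(-1/15) = -7/3)
(-16 + J(-6, -20))² = (-16 - 7/3)² = (-55/3)² = 3025/9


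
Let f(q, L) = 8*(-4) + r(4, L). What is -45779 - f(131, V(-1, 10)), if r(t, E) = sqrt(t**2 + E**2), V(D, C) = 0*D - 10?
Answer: -45747 - 2*sqrt(29) ≈ -45758.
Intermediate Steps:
V(D, C) = -10 (V(D, C) = 0 - 10 = -10)
r(t, E) = sqrt(E**2 + t**2)
f(q, L) = -32 + sqrt(16 + L**2) (f(q, L) = 8*(-4) + sqrt(L**2 + 4**2) = -32 + sqrt(L**2 + 16) = -32 + sqrt(16 + L**2))
-45779 - f(131, V(-1, 10)) = -45779 - (-32 + sqrt(16 + (-10)**2)) = -45779 - (-32 + sqrt(16 + 100)) = -45779 - (-32 + sqrt(116)) = -45779 - (-32 + 2*sqrt(29)) = -45779 + (32 - 2*sqrt(29)) = -45747 - 2*sqrt(29)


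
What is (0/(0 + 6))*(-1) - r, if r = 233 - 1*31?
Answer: -202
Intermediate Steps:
r = 202 (r = 233 - 31 = 202)
(0/(0 + 6))*(-1) - r = (0/(0 + 6))*(-1) - 1*202 = (0/6)*(-1) - 202 = ((⅙)*0)*(-1) - 202 = 0*(-1) - 202 = 0 - 202 = -202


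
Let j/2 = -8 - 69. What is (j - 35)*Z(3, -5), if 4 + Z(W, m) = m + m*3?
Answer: 4536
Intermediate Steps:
Z(W, m) = -4 + 4*m (Z(W, m) = -4 + (m + m*3) = -4 + (m + 3*m) = -4 + 4*m)
j = -154 (j = 2*(-8 - 69) = 2*(-77) = -154)
(j - 35)*Z(3, -5) = (-154 - 35)*(-4 + 4*(-5)) = -189*(-4 - 20) = -189*(-24) = 4536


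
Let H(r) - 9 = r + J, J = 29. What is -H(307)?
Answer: -345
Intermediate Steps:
H(r) = 38 + r (H(r) = 9 + (r + 29) = 9 + (29 + r) = 38 + r)
-H(307) = -(38 + 307) = -1*345 = -345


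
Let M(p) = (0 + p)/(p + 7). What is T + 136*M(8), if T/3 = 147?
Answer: 7703/15 ≈ 513.53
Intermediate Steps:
T = 441 (T = 3*147 = 441)
M(p) = p/(7 + p)
T + 136*M(8) = 441 + 136*(8/(7 + 8)) = 441 + 136*(8/15) = 441 + 1088/15 = 7703/15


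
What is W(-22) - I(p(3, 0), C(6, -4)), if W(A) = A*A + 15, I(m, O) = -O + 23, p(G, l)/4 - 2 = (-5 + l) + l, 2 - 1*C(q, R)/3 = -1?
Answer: 485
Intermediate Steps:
C(q, R) = 9 (C(q, R) = 6 - 3*(-1) = 6 + 3 = 9)
p(G, l) = -12 + 8*l (p(G, l) = 8 + 4*((-5 + l) + l) = 8 + 4*(-5 + 2*l) = 8 + (-20 + 8*l) = -12 + 8*l)
I(m, O) = 23 - O
W(A) = 15 + A² (W(A) = A² + 15 = 15 + A²)
W(-22) - I(p(3, 0), C(6, -4)) = (15 + (-22)²) - (23 - 1*9) = (15 + 484) - (23 - 9) = 499 - 1*14 = 499 - 14 = 485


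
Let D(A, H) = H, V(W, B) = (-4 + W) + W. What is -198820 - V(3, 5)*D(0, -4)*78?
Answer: -198196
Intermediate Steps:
V(W, B) = -4 + 2*W
-198820 - V(3, 5)*D(0, -4)*78 = -198820 - (-4 + 2*3)*(-4)*78 = -198820 - (-4 + 6)*(-4)*78 = -198820 - 2*(-4)*78 = -198820 - (-8)*78 = -198820 - 1*(-624) = -198820 + 624 = -198196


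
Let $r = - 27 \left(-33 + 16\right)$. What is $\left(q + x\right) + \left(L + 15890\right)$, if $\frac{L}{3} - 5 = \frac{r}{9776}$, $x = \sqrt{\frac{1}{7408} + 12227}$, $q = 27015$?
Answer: $\frac{419587297}{9776} + \frac{\sqrt{41937436671}}{1852} \approx 43031.0$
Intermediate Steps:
$r = 459$ ($r = \left(-27\right) \left(-17\right) = 459$)
$x = \frac{\sqrt{41937436671}}{1852}$ ($x = \sqrt{\frac{1}{7408} + 12227} = \sqrt{\frac{90577617}{7408}} = \frac{\sqrt{41937436671}}{1852} \approx 110.58$)
$L = \frac{148017}{9776}$ ($L = 15 + 3 \cdot \frac{459}{9776} = 15 + \frac{1377}{9776} = \frac{148017}{9776} \approx 15.141$)
$\left(q + x\right) + \left(L + 15890\right) = \left(27015 + \frac{\sqrt{41937436671}}{1852}\right) + \left(\frac{148017}{9776} + 15890\right) = \left(27015 + \frac{\sqrt{41937436671}}{1852}\right) + \frac{155488657}{9776} = \frac{419587297}{9776} + \frac{\sqrt{41937436671}}{1852}$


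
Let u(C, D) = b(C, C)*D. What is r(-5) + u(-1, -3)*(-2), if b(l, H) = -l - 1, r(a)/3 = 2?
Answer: 6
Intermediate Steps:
r(a) = 6 (r(a) = 3*2 = 6)
b(l, H) = -1 - l
u(C, D) = D*(-1 - C) (u(C, D) = (-1 - C)*D = D*(-1 - C))
r(-5) + u(-1, -3)*(-2) = 6 - 1*(-3)*(1 - 1)*(-2) = 6 - 1*(-3)*0*(-2) = 6 + 0*(-2) = 6 + 0 = 6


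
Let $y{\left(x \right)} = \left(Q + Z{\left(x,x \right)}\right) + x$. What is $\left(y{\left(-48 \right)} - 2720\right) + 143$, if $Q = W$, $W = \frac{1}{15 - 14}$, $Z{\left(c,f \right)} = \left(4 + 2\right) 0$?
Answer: $-2624$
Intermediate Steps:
$Z{\left(c,f \right)} = 0$ ($Z{\left(c,f \right)} = 6 \cdot 0 = 0$)
$W = 1$ ($W = 1^{-1} = 1$)
$Q = 1$
$y{\left(x \right)} = 1 + x$ ($y{\left(x \right)} = \left(1 + 0\right) + x = 1 + x$)
$\left(y{\left(-48 \right)} - 2720\right) + 143 = \left(\left(1 - 48\right) - 2720\right) + 143 = \left(-47 - 2720\right) + 143 = -2767 + 143 = -2624$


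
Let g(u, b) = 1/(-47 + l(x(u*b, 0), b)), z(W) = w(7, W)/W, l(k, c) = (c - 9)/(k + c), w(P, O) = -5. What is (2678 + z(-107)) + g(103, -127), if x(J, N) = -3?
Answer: 855920882/319609 ≈ 2678.0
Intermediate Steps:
l(k, c) = (-9 + c)/(c + k)
z(W) = -5/W
g(u, b) = 1/(-47 + (-9 + b)/(-3 + b)) (g(u, b) = 1/(-47 + (-9 + b)/(b - 3)) = 1/(-47 + (-9 + b)/(-3 + b)))
(2678 + z(-107)) + g(103, -127) = (2678 - 5/(-107)) + (-3 - 127)/(2*(66 - 23*(-127))) = (2678 - 5*(-1/107)) + (½)*(-130)/(66 + 2921) = (2678 + 5/107) + (½)*(-130)/2987 = 286551/107 + (½)*(1/2987)*(-130) = 286551/107 - 65/2987 = 855920882/319609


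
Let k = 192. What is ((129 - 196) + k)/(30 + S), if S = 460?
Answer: 25/98 ≈ 0.25510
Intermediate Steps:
((129 - 196) + k)/(30 + S) = ((129 - 196) + 192)/(30 + 460) = (-67 + 192)/490 = 125*(1/490) = 25/98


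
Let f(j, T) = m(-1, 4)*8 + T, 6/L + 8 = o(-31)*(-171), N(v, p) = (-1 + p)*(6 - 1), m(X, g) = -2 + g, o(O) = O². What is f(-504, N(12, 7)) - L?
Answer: 7559600/164339 ≈ 46.000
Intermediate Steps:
N(v, p) = -5 + 5*p (N(v, p) = (-1 + p)*5 = -5 + 5*p)
L = -6/164339 (L = 6/(-8 + (-31)²*(-171)) = 6/(-8 + 961*(-171)) = 6/(-8 - 164331) = 6/(-164339) = 6*(-1/164339) = -6/164339 ≈ -3.6510e-5)
f(j, T) = 16 + T (f(j, T) = (-2 + 4)*8 + T = 2*8 + T = 16 + T)
f(-504, N(12, 7)) - L = (16 + (-5 + 5*7)) - 1*(-6/164339) = (16 + (-5 + 35)) + 6/164339 = (16 + 30) + 6/164339 = 46 + 6/164339 = 7559600/164339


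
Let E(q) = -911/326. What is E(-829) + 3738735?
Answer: 1218826699/326 ≈ 3.7387e+6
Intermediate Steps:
E(q) = -911/326 (E(q) = -911*1/326 = -911/326)
E(-829) + 3738735 = -911/326 + 3738735 = 1218826699/326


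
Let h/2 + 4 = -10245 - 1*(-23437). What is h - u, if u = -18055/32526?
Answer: 857923831/32526 ≈ 26377.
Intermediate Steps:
h = 26376 (h = -8 + 2*(-10245 - 1*(-23437)) = -8 + 2*(-10245 + 23437) = -8 + 2*13192 = -8 + 26384 = 26376)
u = -18055/32526 (u = -18055*1/32526 = -18055/32526 ≈ -0.55509)
h - u = 26376 - 1*(-18055/32526) = 26376 + 18055/32526 = 857923831/32526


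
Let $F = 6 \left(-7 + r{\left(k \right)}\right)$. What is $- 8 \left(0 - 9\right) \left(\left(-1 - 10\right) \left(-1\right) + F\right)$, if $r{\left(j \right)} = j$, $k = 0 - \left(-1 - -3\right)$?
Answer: $-3096$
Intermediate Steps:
$k = -2$ ($k = 0 - \left(-1 + 3\right) = 0 - 2 = -2$)
$F = -54$ ($F = 6 \left(-7 - 2\right) = 6 \left(-9\right) = -54$)
$- 8 \left(0 - 9\right) \left(\left(-1 - 10\right) \left(-1\right) + F\right) = - 8 \left(0 - 9\right) \left(\left(-1 - 10\right) \left(-1\right) - 54\right) = \left(-8\right) \left(-9\right) \left(\left(-11\right) \left(-1\right) - 54\right) = 72 \left(11 - 54\right) = 72 \left(-43\right) = -3096$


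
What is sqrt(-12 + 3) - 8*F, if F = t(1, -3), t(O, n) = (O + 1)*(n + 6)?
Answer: -48 + 3*I ≈ -48.0 + 3.0*I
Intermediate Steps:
t(O, n) = (1 + O)*(6 + n)
F = 6 (F = 6 - 3 + 6*1 + 1*(-3) = 6 - 3 + 6 - 3 = 6)
sqrt(-12 + 3) - 8*F = sqrt(-12 + 3) - 8*6 = sqrt(-9) - 48 = 3*I - 48 = -48 + 3*I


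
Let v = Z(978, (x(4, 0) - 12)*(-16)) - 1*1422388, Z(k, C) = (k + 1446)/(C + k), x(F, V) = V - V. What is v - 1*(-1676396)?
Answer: 49531964/195 ≈ 2.5401e+5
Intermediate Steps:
x(F, V) = 0
Z(k, C) = (1446 + k)/(C + k)
v = -277365256/195 (v = (1446 + 978)/((0 - 12)*(-16) + 978) - 1*1422388 = 2424/(-12*(-16) + 978) - 1422388 = 2424/(192 + 978) - 1422388 = 2424/1170 - 1422388 = (1/1170)*2424 - 1422388 = 404/195 - 1422388 = -277365256/195 ≈ -1.4224e+6)
v - 1*(-1676396) = -277365256/195 - 1*(-1676396) = -277365256/195 + 1676396 = 49531964/195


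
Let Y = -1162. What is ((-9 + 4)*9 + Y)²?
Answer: 1456849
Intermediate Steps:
((-9 + 4)*9 + Y)² = ((-9 + 4)*9 - 1162)² = (-5*9 - 1162)² = (-45 - 1162)² = (-1207)² = 1456849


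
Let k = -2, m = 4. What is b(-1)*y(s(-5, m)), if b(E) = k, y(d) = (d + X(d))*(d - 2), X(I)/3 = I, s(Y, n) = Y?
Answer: -280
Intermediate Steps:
X(I) = 3*I
y(d) = 4*d*(-2 + d) (y(d) = (d + 3*d)*(d - 2) = (4*d)*(-2 + d) = 4*d*(-2 + d))
b(E) = -2
b(-1)*y(s(-5, m)) = -8*(-5)*(-2 - 5) = -8*(-5)*(-7) = -2*140 = -280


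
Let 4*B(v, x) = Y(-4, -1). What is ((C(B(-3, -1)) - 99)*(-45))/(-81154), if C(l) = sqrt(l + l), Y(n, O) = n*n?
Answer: -4455/81154 + 45*sqrt(2)/40577 ≈ -0.053327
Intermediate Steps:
Y(n, O) = n**2
B(v, x) = 4 (B(v, x) = (1/4)*(-4)**2 = (1/4)*16 = 4)
C(l) = sqrt(2)*sqrt(l) (C(l) = sqrt(2*l) = sqrt(2)*sqrt(l))
((C(B(-3, -1)) - 99)*(-45))/(-81154) = ((sqrt(2)*sqrt(4) - 99)*(-45))/(-81154) = ((sqrt(2)*2 - 99)*(-45))*(-1/81154) = ((2*sqrt(2) - 99)*(-45))*(-1/81154) = ((-99 + 2*sqrt(2))*(-45))*(-1/81154) = (4455 - 90*sqrt(2))*(-1/81154) = -4455/81154 + 45*sqrt(2)/40577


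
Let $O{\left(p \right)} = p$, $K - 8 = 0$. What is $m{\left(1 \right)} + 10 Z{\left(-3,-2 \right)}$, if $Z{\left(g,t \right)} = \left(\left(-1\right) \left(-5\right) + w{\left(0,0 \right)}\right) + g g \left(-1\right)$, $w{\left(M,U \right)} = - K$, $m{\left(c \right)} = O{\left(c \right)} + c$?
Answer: $-118$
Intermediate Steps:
$K = 8$ ($K = 8 + 0 = 8$)
$m{\left(c \right)} = 2 c$ ($m{\left(c \right)} = c + c = 2 c$)
$w{\left(M,U \right)} = -8$ ($w{\left(M,U \right)} = \left(-1\right) 8 = -8$)
$Z{\left(g,t \right)} = -3 - g^{2}$ ($Z{\left(g,t \right)} = \left(\left(-1\right) \left(-5\right) - 8\right) + g g \left(-1\right) = \left(5 - 8\right) + g^{2} \left(-1\right) = -3 - g^{2}$)
$m{\left(1 \right)} + 10 Z{\left(-3,-2 \right)} = 2 \cdot 1 + 10 \left(-3 - \left(-3\right)^{2}\right) = 2 + 10 \left(-3 - 9\right) = 2 + 10 \left(-12\right) = 2 - 120 = -118$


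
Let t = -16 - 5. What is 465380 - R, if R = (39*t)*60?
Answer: 514520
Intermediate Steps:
t = -21
R = -49140 (R = (39*(-21))*60 = -819*60 = -49140)
465380 - R = 465380 - 1*(-49140) = 465380 + 49140 = 514520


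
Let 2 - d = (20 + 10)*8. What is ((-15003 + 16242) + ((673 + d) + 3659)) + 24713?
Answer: 30046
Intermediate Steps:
d = -238 (d = 2 - (20 + 10)*8 = 2 - 30*8 = 2 - 1*240 = 2 - 240 = -238)
((-15003 + 16242) + ((673 + d) + 3659)) + 24713 = ((-15003 + 16242) + ((673 - 238) + 3659)) + 24713 = (1239 + (435 + 3659)) + 24713 = (1239 + 4094) + 24713 = 5333 + 24713 = 30046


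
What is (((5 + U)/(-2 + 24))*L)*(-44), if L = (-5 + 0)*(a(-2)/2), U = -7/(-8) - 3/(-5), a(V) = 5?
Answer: 1295/8 ≈ 161.88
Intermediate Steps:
U = 59/40 (U = -7*(-⅛) - 3*(-⅕) = 7/8 + ⅗ = 59/40 ≈ 1.4750)
L = -25/2 (L = (-5 + 0)*(5/2) = -25/2 ≈ -12.500)
(((5 + U)/(-2 + 24))*L)*(-44) = (((5 + 59/40)/(-2 + 24))*(-25/2))*(-44) = (((259/40)/22)*(-25/2))*(-44) = (((259/40)*(1/22))*(-25/2))*(-44) = ((259/880)*(-25/2))*(-44) = -1295/352*(-44) = 1295/8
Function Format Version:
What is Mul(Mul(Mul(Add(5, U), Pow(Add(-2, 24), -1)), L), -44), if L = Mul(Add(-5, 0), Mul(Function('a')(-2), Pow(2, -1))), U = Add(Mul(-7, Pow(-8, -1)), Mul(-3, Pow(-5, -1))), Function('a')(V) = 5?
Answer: Rational(1295, 8) ≈ 161.88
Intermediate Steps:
U = Rational(59, 40) (U = Add(Mul(-7, Rational(-1, 8)), Mul(-3, Rational(-1, 5))) = Add(Rational(7, 8), Rational(3, 5)) = Rational(59, 40) ≈ 1.4750)
L = Rational(-25, 2) (L = Mul(Add(-5, 0), Mul(5, Pow(2, -1))) = Mul(-5, Mul(5, Rational(1, 2))) = Mul(-5, Rational(5, 2)) = Rational(-25, 2) ≈ -12.500)
Mul(Mul(Mul(Add(5, U), Pow(Add(-2, 24), -1)), L), -44) = Mul(Mul(Mul(Add(5, Rational(59, 40)), Pow(Add(-2, 24), -1)), Rational(-25, 2)), -44) = Mul(Mul(Mul(Rational(259, 40), Pow(22, -1)), Rational(-25, 2)), -44) = Mul(Mul(Mul(Rational(259, 40), Rational(1, 22)), Rational(-25, 2)), -44) = Mul(Mul(Rational(259, 880), Rational(-25, 2)), -44) = Mul(Rational(-1295, 352), -44) = Rational(1295, 8)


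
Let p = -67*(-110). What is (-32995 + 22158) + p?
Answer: -3467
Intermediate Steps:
p = 7370
(-32995 + 22158) + p = (-32995 + 22158) + 7370 = -10837 + 7370 = -3467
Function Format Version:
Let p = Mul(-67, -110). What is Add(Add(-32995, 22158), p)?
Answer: -3467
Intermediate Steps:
p = 7370
Add(Add(-32995, 22158), p) = Add(Add(-32995, 22158), 7370) = Add(-10837, 7370) = -3467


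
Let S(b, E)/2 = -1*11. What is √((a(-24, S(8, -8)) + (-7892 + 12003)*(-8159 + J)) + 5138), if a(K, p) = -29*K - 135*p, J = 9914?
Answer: √7223609 ≈ 2687.7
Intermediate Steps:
S(b, E) = -22 (S(b, E) = 2*(-1*11) = 2*(-11) = -22)
a(K, p) = -135*p - 29*K
√((a(-24, S(8, -8)) + (-7892 + 12003)*(-8159 + J)) + 5138) = √(((-135*(-22) - 29*(-24)) + (-7892 + 12003)*(-8159 + 9914)) + 5138) = √(((2970 + 696) + 4111*1755) + 5138) = √((3666 + 7214805) + 5138) = √(7218471 + 5138) = √7223609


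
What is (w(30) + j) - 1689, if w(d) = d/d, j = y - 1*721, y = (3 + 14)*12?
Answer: -2205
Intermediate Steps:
y = 204 (y = 17*12 = 204)
j = -517 (j = 204 - 1*721 = 204 - 721 = -517)
w(d) = 1
(w(30) + j) - 1689 = (1 - 517) - 1689 = -516 - 1689 = -2205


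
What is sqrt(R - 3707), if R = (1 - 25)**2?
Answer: I*sqrt(3131) ≈ 55.955*I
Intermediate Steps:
R = 576 (R = (-24)**2 = 576)
sqrt(R - 3707) = sqrt(576 - 3707) = sqrt(-3131) = I*sqrt(3131)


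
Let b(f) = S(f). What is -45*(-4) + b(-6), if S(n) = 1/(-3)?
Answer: 539/3 ≈ 179.67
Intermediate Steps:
S(n) = -1/3
b(f) = -1/3
-45*(-4) + b(-6) = -45*(-4) - 1/3 = 180 - 1/3 = 539/3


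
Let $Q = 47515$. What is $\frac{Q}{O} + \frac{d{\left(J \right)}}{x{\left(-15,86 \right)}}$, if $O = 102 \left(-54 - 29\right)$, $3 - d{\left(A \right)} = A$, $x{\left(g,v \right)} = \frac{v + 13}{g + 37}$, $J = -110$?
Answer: $\frac{29131}{1494} \approx 19.499$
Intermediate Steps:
$x{\left(g,v \right)} = \frac{13 + v}{37 + g}$
$d{\left(A \right)} = 3 - A$
$O = -8466$ ($O = 102 \left(-83\right) = -8466$)
$\frac{Q}{O} + \frac{d{\left(J \right)}}{x{\left(-15,86 \right)}} = \frac{47515}{-8466} + \frac{3 - -110}{\frac{1}{37 - 15} \left(13 + 86\right)} = 47515 \left(- \frac{1}{8466}\right) + \frac{3 + 110}{\frac{1}{22} \cdot 99} = - \frac{2795}{498} + \frac{113}{\frac{1}{22} \cdot 99} = - \frac{2795}{498} + \frac{113}{\frac{9}{2}} = - \frac{2795}{498} + 113 \cdot \frac{2}{9} = - \frac{2795}{498} + \frac{226}{9} = \frac{29131}{1494}$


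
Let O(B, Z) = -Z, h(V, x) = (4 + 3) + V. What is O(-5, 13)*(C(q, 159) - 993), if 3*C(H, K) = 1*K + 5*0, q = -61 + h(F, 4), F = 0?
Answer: 12220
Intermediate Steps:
h(V, x) = 7 + V
q = -54 (q = -61 + (7 + 0) = -61 + 7 = -54)
C(H, K) = K/3 (C(H, K) = (1*K + 5*0)/3 = (K + 0)/3 = K/3)
O(-5, 13)*(C(q, 159) - 993) = (-1*13)*((⅓)*159 - 993) = -13*(53 - 993) = -13*(-940) = 12220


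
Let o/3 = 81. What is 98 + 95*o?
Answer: 23183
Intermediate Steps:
o = 243 (o = 3*81 = 243)
98 + 95*o = 98 + 95*243 = 98 + 23085 = 23183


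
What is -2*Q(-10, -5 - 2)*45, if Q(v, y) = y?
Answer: 630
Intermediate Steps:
-2*Q(-10, -5 - 2)*45 = -2*(-5 - 2)*45 = -2*(-7)*45 = 14*45 = 630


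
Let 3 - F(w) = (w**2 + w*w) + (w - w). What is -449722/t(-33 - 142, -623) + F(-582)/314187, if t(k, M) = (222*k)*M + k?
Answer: -787512008709/362113608625 ≈ -2.1748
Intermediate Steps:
t(k, M) = k + 222*M*k (t(k, M) = 222*M*k + k = k + 222*M*k)
F(w) = 3 - 2*w**2 (F(w) = 3 - ((w**2 + w*w) + (w - w)) = 3 - ((w**2 + w**2) + 0) = 3 - (2*w**2 + 0) = 3 - 2*w**2)
-449722/t(-33 - 142, -623) + F(-582)/314187 = -449722*1/((1 + 222*(-623))*(-33 - 142)) + (3 - 2*(-582)**2)/314187 = -449722*(-1/(175*(1 - 138306))) + (3 - 2*338724)*(1/314187) = -449722/((-175*(-138305))) + (3 - 677448)*(1/314187) = -449722/24203375 - 677445*1/314187 = -449722*1/24203375 - 225815/104729 = -64246/3457625 - 225815/104729 = -787512008709/362113608625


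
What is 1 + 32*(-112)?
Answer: -3583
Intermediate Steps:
1 + 32*(-112) = 1 - 3584 = -3583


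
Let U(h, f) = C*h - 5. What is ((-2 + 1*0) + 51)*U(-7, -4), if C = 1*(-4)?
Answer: 1127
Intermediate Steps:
C = -4
U(h, f) = -5 - 4*h (U(h, f) = -4*h - 5 = -5 - 4*h)
((-2 + 1*0) + 51)*U(-7, -4) = ((-2 + 1*0) + 51)*(-5 - 4*(-7)) = ((-2 + 0) + 51)*(-5 + 28) = (-2 + 51)*23 = 49*23 = 1127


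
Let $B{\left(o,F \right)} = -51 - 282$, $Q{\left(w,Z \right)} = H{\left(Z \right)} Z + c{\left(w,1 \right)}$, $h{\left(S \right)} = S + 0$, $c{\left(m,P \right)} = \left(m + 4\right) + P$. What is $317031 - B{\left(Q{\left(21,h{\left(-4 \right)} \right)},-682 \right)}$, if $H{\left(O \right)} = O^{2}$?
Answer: $317364$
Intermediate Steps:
$c{\left(m,P \right)} = 4 + P + m$ ($c{\left(m,P \right)} = \left(4 + m\right) + P = 4 + P + m$)
$h{\left(S \right)} = S$
$Q{\left(w,Z \right)} = 5 + w + Z^{3}$ ($Q{\left(w,Z \right)} = Z^{2} Z + \left(4 + 1 + w\right) = Z^{3} + \left(5 + w\right) = 5 + w + Z^{3}$)
$B{\left(o,F \right)} = -333$ ($B{\left(o,F \right)} = -51 - 282 = -333$)
$317031 - B{\left(Q{\left(21,h{\left(-4 \right)} \right)},-682 \right)} = 317031 - -333 = 317031 + 333 = 317364$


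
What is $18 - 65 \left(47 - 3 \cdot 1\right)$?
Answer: $-2842$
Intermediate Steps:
$18 - 65 \left(47 - 3 \cdot 1\right) = 18 - 65 \left(47 - 3\right) = 18 - 2860 = -2842$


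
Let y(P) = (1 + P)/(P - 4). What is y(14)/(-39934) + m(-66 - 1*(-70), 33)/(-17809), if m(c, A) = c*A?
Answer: -963273/129306292 ≈ -0.0074495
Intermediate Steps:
m(c, A) = A*c
y(P) = (1 + P)/(-4 + P)
y(14)/(-39934) + m(-66 - 1*(-70), 33)/(-17809) = ((1 + 14)/(-4 + 14))/(-39934) + (33*(-66 - 1*(-70)))/(-17809) = (15/10)*(-1/39934) + (33*(-66 + 70))*(-1/17809) = ((⅒)*15)*(-1/39934) + (33*4)*(-1/17809) = (3/2)*(-1/39934) + 132*(-1/17809) = -3/79868 - 12/1619 = -963273/129306292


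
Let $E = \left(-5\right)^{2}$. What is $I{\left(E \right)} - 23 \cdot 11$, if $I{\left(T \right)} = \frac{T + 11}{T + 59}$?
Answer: $- \frac{1768}{7} \approx -252.57$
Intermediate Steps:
$E = 25$
$I{\left(T \right)} = \frac{11 + T}{59 + T}$
$I{\left(E \right)} - 23 \cdot 11 = \frac{11 + 25}{59 + 25} - 23 \cdot 11 = \frac{1}{84} \cdot 36 - 253 = \frac{3}{7} - 253 = - \frac{1768}{7}$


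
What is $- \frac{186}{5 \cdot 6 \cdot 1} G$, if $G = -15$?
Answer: $93$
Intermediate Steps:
$- \frac{186}{5 \cdot 6 \cdot 1} G = - \frac{186}{5 \cdot 6 \cdot 1} \left(-15\right) = - \frac{186}{30 \cdot 1} \left(-15\right) = - \frac{186}{30} \left(-15\right) = \left(-186\right) \frac{1}{30} \left(-15\right) = \left(- \frac{31}{5}\right) \left(-15\right) = 93$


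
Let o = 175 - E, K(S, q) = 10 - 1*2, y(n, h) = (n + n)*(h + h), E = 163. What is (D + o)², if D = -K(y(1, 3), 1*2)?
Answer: 16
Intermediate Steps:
y(n, h) = 4*h*n (y(n, h) = (2*n)*(2*h) = 4*h*n)
K(S, q) = 8 (K(S, q) = 10 - 2 = 8)
o = 12 (o = 175 - 1*163 = 175 - 163 = 12)
D = -8 (D = -1*8 = -8)
(D + o)² = (-8 + 12)² = 4² = 16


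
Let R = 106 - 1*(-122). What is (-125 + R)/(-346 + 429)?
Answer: 103/83 ≈ 1.2410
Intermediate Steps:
R = 228 (R = 106 + 122 = 228)
(-125 + R)/(-346 + 429) = (-125 + 228)/(-346 + 429) = 103/83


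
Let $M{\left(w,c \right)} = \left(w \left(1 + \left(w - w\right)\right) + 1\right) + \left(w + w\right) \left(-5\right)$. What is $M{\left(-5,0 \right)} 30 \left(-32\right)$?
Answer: $-44160$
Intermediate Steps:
$M{\left(w,c \right)} = 1 - 9 w$ ($M{\left(w,c \right)} = \left(w \left(1 + 0\right) + 1\right) + 2 w \left(-5\right) = \left(w 1 + 1\right) - 10 w = \left(w + 1\right) - 10 w = \left(1 + w\right) - 10 w = 1 - 9 w$)
$M{\left(-5,0 \right)} 30 \left(-32\right) = \left(1 - -45\right) 30 \left(-32\right) = \left(1 + 45\right) 30 \left(-32\right) = 46 \cdot 30 \left(-32\right) = 1380 \left(-32\right) = -44160$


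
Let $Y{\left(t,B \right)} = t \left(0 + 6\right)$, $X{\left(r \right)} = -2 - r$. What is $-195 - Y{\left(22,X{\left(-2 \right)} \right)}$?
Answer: $-327$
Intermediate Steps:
$Y{\left(t,B \right)} = 6 t$ ($Y{\left(t,B \right)} = t 6 = 6 t$)
$-195 - Y{\left(22,X{\left(-2 \right)} \right)} = -195 - 6 \cdot 22 = -195 - 132 = -327$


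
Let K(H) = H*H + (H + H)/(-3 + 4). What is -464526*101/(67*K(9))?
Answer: -5213014/737 ≈ -7073.3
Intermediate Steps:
K(H) = H**2 + 2*H (K(H) = H**2 + (2*H)/1 = H**2 + (2*H)*1 = H**2 + 2*H)
-464526*101/(67*K(9)) = -464526*101/(603*(2 + 9)) = -464526/((67/101)*(9*11)) = -464526/((67*(1/101))*99) = -464526/((67/101)*99) = -464526/6633/101 = -464526*101/6633 = -5213014/737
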